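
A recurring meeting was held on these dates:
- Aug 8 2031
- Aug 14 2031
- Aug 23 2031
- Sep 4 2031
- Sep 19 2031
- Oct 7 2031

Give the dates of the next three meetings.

The spacing grows by 3 each time: 6, 9, 12, 15, 18 days.
Next gap: 21 days. Oct 7 2031 + 21 days = Oct 28 2031.
Next gap: 24 days. Oct 28 2031 + 24 days = Nov 21 2031.
Next gap: 27 days. Nov 21 2031 + 27 days = Dec 18 2031.

Oct 28 2031, Nov 21 2031, Dec 18 2031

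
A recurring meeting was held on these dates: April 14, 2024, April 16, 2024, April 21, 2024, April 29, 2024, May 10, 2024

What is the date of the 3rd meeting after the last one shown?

Intervals are 2, 5, 8, 11 days — an arithmetic progression with common difference 3.
Next gap: 14 days. May 10, 2024 + 14 days = May 24, 2024.
Next gap: 17 days. May 24, 2024 + 17 days = June 10, 2024.
Next gap: 20 days. June 10, 2024 + 20 days = June 30, 2024.

June 30, 2024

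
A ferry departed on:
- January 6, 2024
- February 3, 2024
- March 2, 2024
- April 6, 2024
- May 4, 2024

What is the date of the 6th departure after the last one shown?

November 2, 2024

Gaps: 28, 28, 35, 28 days — a mix of 28 and 35. Every date is a Saturday.
Each is the 1st Saturday of its month.
June 2024 — 1st Saturday is June 1, 2024.
July 2024 — 1st Saturday is July 6, 2024.
1st Saturday of August 2024: August 3, 2024.
September 2024 — 1st Saturday is September 7, 2024.
October 2024 — 1st Saturday is October 5, 2024.
November 2024 — 1st Saturday is November 2, 2024.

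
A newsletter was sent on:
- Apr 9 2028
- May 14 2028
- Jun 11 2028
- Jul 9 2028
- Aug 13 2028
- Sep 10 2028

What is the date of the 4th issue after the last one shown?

All dates are Sundays, 35, 28, 28, 35, 28 days apart.
Specifically, the 2nd Sunday of each month.
October 2028 — 2nd Sunday is Oct 8 2028.
November 2028 — 2nd Sunday is Nov 12 2028.
2nd Sunday of December 2028: Dec 10 2028.
January 2029 — 2nd Sunday is Jan 14 2029.

Jan 14 2029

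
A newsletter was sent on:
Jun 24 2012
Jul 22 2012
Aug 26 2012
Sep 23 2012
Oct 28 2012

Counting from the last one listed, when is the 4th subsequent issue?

All dates are Sundays, 28, 35, 28, 35 days apart.
Specifically, the 4th Sunday of each month.
4th Sunday of November 2012: Nov 25 2012.
December 2012 — 4th Sunday is Dec 23 2012.
January 2013 — 4th Sunday is Jan 27 2013.
February 2013 — 4th Sunday is Feb 24 2013.

Feb 24 2013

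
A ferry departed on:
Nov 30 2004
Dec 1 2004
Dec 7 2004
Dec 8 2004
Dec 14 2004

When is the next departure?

Dec 15 2004

Gaps: 1, 6, 1, 6 days — not constant, but cyclic with period 2.
The events fall on every Tuesday and Wednesday.
Next Wednesday: Dec 15 2004.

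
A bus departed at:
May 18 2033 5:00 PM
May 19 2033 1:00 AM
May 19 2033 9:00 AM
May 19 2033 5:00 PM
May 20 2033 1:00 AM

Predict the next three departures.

May 20 2033 9:00 AM, May 20 2033 5:00 PM, May 21 2033 1:00 AM

The interval is a steady 8 hours (8, 8, 8, 8).
May 20 2033 1:00 AM + 8 h = May 20 2033 9:00 AM.
May 20 2033 9:00 AM + 8 h = May 20 2033 5:00 PM.
May 20 2033 5:00 PM + 8 h = May 21 2033 1:00 AM.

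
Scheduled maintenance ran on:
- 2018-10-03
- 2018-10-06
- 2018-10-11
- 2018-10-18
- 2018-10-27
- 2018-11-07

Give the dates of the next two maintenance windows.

2018-11-20, 2018-12-05

Intervals are 3, 5, 7, 9, 11 days — an arithmetic progression with common difference 2.
Next gap: 13 days. 2018-11-07 + 13 days = 2018-11-20.
Next gap: 15 days. 2018-11-20 + 15 days = 2018-12-05.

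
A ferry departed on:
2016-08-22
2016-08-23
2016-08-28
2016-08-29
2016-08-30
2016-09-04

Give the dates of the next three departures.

Gaps: 1, 5, 1, 1, 5 days — not constant, but cyclic with period 3.
The events fall on every Monday, Tuesday and Sunday.
The following Monday is 2016-09-05.
Next Tuesday: 2016-09-06.
The following Sunday is 2016-09-11.

2016-09-05, 2016-09-06, 2016-09-11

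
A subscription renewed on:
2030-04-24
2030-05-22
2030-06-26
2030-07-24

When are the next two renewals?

These are Wednesdays at 28- or 35-day spacing (28, 35, 28).
The pattern: 4th Wednesday of the month.
4th Wednesday of August 2030: 2030-08-28.
4th Wednesday of September 2030: 2030-09-25.

2030-08-28, 2030-09-25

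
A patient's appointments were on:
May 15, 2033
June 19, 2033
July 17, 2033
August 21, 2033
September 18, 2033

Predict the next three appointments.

Gaps: 35, 28, 35, 28 days — a mix of 28 and 35. Every date is a Sunday.
Each is the 3rd Sunday of its month.
3rd Sunday of October 2033: October 16, 2033.
3rd Sunday of November 2033: November 20, 2033.
December 2033 — 3rd Sunday is December 18, 2033.

October 16, 2033; November 20, 2033; December 18, 2033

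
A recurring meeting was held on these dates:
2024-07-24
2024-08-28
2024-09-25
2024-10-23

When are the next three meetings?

Gaps: 35, 28, 28 days — a mix of 28 and 35. Every date is a Wednesday.
Each is the 4th Wednesday of its month.
November 2024 — 4th Wednesday is 2024-11-27.
December 2024 — 4th Wednesday is 2024-12-25.
4th Wednesday of January 2025: 2025-01-22.

2024-11-27, 2024-12-25, 2025-01-22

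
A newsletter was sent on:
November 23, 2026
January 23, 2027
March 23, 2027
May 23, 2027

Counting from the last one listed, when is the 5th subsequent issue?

Each date is the 23rd; the gaps (61, 59, 61) track the month lengths.
The rule is the 23rd of every 2 months.
Next: July 2027 → July 23, 2027.
September 2027: September 23, 2027.
November 2027: November 23, 2027.
January 2028: January 23, 2028.
March 2028: March 23, 2028.

March 23, 2028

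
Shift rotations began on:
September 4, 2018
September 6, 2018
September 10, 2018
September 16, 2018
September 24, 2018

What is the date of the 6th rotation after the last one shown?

December 23, 2018

The spacing grows by 2 each time: 2, 4, 6, 8 days.
Next gap: 10 days. September 24, 2018 + 10 days = October 4, 2018.
Next gap: 12 days. October 4, 2018 + 12 days = October 16, 2018.
Next gap: 14 days. October 16, 2018 + 14 days = October 30, 2018.
Next gap: 16 days. October 30, 2018 + 16 days = November 15, 2018.
Next gap: 18 days. November 15, 2018 + 18 days = December 3, 2018.
Next gap: 20 days. December 3, 2018 + 20 days = December 23, 2018.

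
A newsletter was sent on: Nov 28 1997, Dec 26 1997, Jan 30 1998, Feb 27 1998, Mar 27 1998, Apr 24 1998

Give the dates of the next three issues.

Every date is a Friday; gaps 28, 35, 28, 28, 28 days.
Each is the last Friday of its month (at least one falls on the 29th or later, ruling out '4th Friday').
Last Friday of May 1998: May 29 1998.
Last Friday of June 1998: Jun 26 1998.
Last Friday of July 1998: Jul 31 1998.

May 29 1998, Jun 26 1998, Jul 31 1998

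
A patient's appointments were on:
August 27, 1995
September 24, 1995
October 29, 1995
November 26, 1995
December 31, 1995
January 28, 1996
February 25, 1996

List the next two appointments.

These are Sundays with 28, 35, 28, 35, 28, 28-day gaps.
Each is the final Sunday of its month — October 29, 1995 is past the 28th, so '4th Sunday' doesn't fit.
March 1996 ends with Sunday March 31, 1996.
Last Sunday of April 1996: April 28, 1996.

March 31, 1996; April 28, 1996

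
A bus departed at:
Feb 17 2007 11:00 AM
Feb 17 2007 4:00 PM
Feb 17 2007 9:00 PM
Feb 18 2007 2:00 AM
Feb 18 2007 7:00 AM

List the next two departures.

The interval is a steady 5 hours (5, 5, 5, 5).
Feb 18 2007 7:00 AM + 5 h = Feb 18 2007 12:00 PM.
Feb 18 2007 12:00 PM + 5 h = Feb 18 2007 5:00 PM.

Feb 18 2007 12:00 PM, Feb 18 2007 5:00 PM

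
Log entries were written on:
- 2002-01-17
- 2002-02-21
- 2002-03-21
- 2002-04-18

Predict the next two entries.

2002-05-16, 2002-06-20

Gaps: 35, 28, 28 days — a mix of 28 and 35. Every date is a Thursday.
Each is the 3rd Thursday of its month.
May 2002 — 3rd Thursday is 2002-05-16.
June 2002 — 3rd Thursday is 2002-06-20.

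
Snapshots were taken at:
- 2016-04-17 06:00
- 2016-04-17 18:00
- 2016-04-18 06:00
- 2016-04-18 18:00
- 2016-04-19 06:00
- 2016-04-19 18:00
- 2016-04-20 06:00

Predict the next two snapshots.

2016-04-20 18:00, 2016-04-21 06:00

Gaps: 12, 12, 12, 12, 12, 12 hours — each event is 12 hours after the previous one.
2016-04-20 06:00 + 12 h = 2016-04-20 18:00.
2016-04-20 18:00 + 12 h = 2016-04-21 06:00.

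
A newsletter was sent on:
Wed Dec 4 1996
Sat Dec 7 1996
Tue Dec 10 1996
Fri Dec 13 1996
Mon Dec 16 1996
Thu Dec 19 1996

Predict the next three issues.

Sun Dec 22 1996, Wed Dec 25 1996, Sat Dec 28 1996

Every event comes 3 days after the last (3, 3, 3, 3, 3).
Thu Dec 19 1996 + 3 days = Sun Dec 22 1996.
Sun Dec 22 1996 + 3 days = Wed Dec 25 1996.
Wed Dec 25 1996 + 3 days = Sat Dec 28 1996.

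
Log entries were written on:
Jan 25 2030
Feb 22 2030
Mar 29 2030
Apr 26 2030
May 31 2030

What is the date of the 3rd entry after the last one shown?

All Fridays; the gaps (28, 35, 28, 35) vary with month length.
This is the last Friday of each month.
June 2030 ends with Friday Jun 28 2030.
Last Friday of July 2030: Jul 26 2030.
August 2030 ends with Friday Aug 30 2030.

Aug 30 2030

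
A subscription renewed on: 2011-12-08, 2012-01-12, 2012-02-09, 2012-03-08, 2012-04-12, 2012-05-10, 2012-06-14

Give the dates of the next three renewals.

All dates are Thursdays, 35, 28, 28, 35, 28, 35 days apart.
Specifically, the 2nd Thursday of each month.
2nd Thursday of July 2012: 2012-07-12.
2nd Thursday of August 2012: 2012-08-09.
2nd Thursday of September 2012: 2012-09-13.

2012-07-12, 2012-08-09, 2012-09-13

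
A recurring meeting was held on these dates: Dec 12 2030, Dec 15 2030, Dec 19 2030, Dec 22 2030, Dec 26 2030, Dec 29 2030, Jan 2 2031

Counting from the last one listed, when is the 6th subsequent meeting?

Gaps: 3, 4, 3, 4, 3, 4 days — not constant, but cyclic with period 2.
The events fall on every Thursday and Sunday.
The following Sunday is Jan 5 2031.
Next Thursday: Jan 9 2031.
The following Sunday is Jan 12 2031.
The following Thursday is Jan 16 2031.
Next Sunday: Jan 19 2031.
The following Thursday is Jan 23 2031.

Jan 23 2031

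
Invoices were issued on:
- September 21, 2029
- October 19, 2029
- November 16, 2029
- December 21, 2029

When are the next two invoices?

January 18, 2030; February 15, 2030

Gaps: 28, 28, 35 days — a mix of 28 and 35. Every date is a Friday.
Each is the 3rd Friday of its month.
3rd Friday of January 2030: January 18, 2030.
February 2030 — 3rd Friday is February 15, 2030.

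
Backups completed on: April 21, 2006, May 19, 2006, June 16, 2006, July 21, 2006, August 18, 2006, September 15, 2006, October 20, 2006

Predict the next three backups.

November 17, 2006; December 15, 2006; January 19, 2007

Gaps: 28, 28, 35, 28, 28, 35 days — a mix of 28 and 35. Every date is a Friday.
Each is the 3rd Friday of its month.
November 2006 — 3rd Friday is November 17, 2006.
December 2006 — 3rd Friday is December 15, 2006.
January 2007 — 3rd Friday is January 19, 2007.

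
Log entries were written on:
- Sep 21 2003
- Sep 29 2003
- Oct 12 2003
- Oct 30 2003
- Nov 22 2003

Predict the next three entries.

Dec 20 2003, Jan 22 2004, Feb 29 2004

The spacing grows by 5 each time: 8, 13, 18, 23 days.
Next gap: 28 days. Nov 22 2003 + 28 days = Dec 20 2003.
Next gap: 33 days. Dec 20 2003 + 33 days = Jan 22 2004.
Next gap: 38 days. Jan 22 2004 + 38 days = Feb 29 2004.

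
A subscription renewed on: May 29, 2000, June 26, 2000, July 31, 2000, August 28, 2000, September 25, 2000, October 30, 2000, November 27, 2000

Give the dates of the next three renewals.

December 25, 2000; January 29, 2001; February 26, 2001

Every date is a Monday; gaps 28, 35, 28, 28, 35, 28 days.
Each is the last Monday of its month (at least one falls on the 29th or later, ruling out '4th Monday').
Last Monday of December 2000: December 25, 2000.
Last Monday of January 2001: January 29, 2001.
Last Monday of February 2001: February 26, 2001.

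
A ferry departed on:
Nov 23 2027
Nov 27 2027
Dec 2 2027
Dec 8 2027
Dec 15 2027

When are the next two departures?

Dec 23 2027, Jan 1 2028

The spacing grows by 1 each time: 4, 5, 6, 7 days.
Next gap: 8 days. Dec 15 2027 + 8 days = Dec 23 2027.
Next gap: 9 days. Dec 23 2027 + 9 days = Jan 1 2028.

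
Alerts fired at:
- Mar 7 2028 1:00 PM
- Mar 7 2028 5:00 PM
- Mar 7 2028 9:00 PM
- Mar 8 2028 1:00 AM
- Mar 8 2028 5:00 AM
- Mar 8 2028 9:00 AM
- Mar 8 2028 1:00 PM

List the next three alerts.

Mar 8 2028 5:00 PM, Mar 8 2028 9:00 PM, Mar 9 2028 1:00 AM

Gaps: 4, 4, 4, 4, 4, 4 hours — each event is 4 hours after the previous one.
Mar 8 2028 1:00 PM + 4 h = Mar 8 2028 5:00 PM.
Mar 8 2028 5:00 PM + 4 h = Mar 8 2028 9:00 PM.
Mar 8 2028 9:00 PM + 4 h = Mar 9 2028 1:00 AM.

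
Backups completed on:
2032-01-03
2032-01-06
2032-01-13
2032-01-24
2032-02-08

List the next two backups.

2032-02-27, 2032-03-21

Gaps: 3, 7, 11, 15 days — each gap is 4 larger than the previous one.
Next gap: 19 days. 2032-02-08 + 19 days = 2032-02-27.
Next gap: 23 days. 2032-02-27 + 23 days = 2032-03-21.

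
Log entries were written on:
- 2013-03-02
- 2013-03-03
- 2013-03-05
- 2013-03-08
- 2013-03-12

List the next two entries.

Intervals are 1, 2, 3, 4 days — an arithmetic progression with common difference 1.
Next gap: 5 days. 2013-03-12 + 5 days = 2013-03-17.
Next gap: 6 days. 2013-03-17 + 6 days = 2013-03-23.

2013-03-17, 2013-03-23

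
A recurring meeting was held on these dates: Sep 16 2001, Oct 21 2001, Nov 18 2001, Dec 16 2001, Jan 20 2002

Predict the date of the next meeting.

Feb 17 2002

All dates are Sundays, 35, 28, 28, 35 days apart.
Specifically, the 3rd Sunday of each month.
February 2002 — 3rd Sunday is Feb 17 2002.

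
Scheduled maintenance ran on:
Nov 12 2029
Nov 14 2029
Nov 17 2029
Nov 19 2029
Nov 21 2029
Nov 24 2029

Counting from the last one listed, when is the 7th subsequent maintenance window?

Gaps: 2, 3, 2, 2, 3 days — not constant, but cyclic with period 3.
The events fall on every Monday, Wednesday and Saturday.
Next Monday: Nov 26 2029.
Next Wednesday: Nov 28 2029.
The following Saturday is Dec 1 2029.
The following Monday is Dec 3 2029.
Next Wednesday: Dec 5 2029.
Next Saturday: Dec 8 2029.
Next Monday: Dec 10 2029.

Dec 10 2029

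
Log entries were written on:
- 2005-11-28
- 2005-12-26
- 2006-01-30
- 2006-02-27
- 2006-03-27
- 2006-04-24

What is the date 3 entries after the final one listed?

These are Mondays with 28, 35, 28, 28, 28-day gaps.
Each is the final Monday of its month — 2006-01-30 is past the 28th, so '4th Monday' doesn't fit.
May 2006 ends with Monday 2006-05-29.
Last Monday of June 2006: 2006-06-26.
July 2006 ends with Monday 2006-07-31.

2006-07-31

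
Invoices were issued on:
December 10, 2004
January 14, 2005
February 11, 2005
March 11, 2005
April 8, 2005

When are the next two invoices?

May 13, 2005; June 10, 2005

Gaps: 35, 28, 28, 28 days — a mix of 28 and 35. Every date is a Friday.
Each is the 2nd Friday of its month.
May 2005 — 2nd Friday is May 13, 2005.
2nd Friday of June 2005: June 10, 2005.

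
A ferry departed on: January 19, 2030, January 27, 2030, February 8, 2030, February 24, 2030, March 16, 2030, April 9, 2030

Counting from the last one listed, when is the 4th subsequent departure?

The spacing grows by 4 each time: 8, 12, 16, 20, 24 days.
Next gap: 28 days. April 9, 2030 + 28 days = May 7, 2030.
Next gap: 32 days. May 7, 2030 + 32 days = June 8, 2030.
Next gap: 36 days. June 8, 2030 + 36 days = July 14, 2030.
Next gap: 40 days. July 14, 2030 + 40 days = August 23, 2030.

August 23, 2030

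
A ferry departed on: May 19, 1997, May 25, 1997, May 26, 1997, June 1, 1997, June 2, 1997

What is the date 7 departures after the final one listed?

June 29, 1997

Gaps: 6, 1, 6, 1 days — not constant, but cyclic with period 2.
The events fall on every Monday and Sunday.
The following Sunday is June 8, 1997.
Next Monday: June 9, 1997.
Next Sunday: June 15, 1997.
Next Monday: June 16, 1997.
The following Sunday is June 22, 1997.
The following Monday is June 23, 1997.
Next Sunday: June 29, 1997.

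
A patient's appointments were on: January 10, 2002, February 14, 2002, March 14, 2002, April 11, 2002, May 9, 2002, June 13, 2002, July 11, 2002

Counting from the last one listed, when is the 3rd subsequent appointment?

These are Thursdays at 28- or 35-day spacing (35, 28, 28, 28, 35, 28).
The pattern: 2nd Thursday of the month.
August 2002 — 2nd Thursday is August 8, 2002.
2nd Thursday of September 2002: September 12, 2002.
October 2002 — 2nd Thursday is October 10, 2002.

October 10, 2002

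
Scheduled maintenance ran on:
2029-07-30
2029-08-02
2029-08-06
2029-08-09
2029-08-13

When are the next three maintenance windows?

2029-08-16, 2029-08-20, 2029-08-23

Gaps: 3, 4, 3, 4 days — not constant, but cyclic with period 2.
The events fall on every Monday and Thursday.
Next Thursday: 2029-08-16.
The following Monday is 2029-08-20.
Next Thursday: 2029-08-23.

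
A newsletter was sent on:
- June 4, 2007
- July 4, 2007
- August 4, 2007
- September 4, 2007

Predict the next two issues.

Each date is the 4th; the gaps (30, 31, 31) track the month lengths.
The rule is the 4th of each month.
Next: October 2007 → October 4, 2007.
November 2007: November 4, 2007.

October 4, 2007; November 4, 2007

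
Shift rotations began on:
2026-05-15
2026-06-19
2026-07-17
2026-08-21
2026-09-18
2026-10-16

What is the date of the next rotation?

Gaps: 35, 28, 35, 28, 28 days — a mix of 28 and 35. Every date is a Friday.
Each is the 3rd Friday of its month.
3rd Friday of November 2026: 2026-11-20.

2026-11-20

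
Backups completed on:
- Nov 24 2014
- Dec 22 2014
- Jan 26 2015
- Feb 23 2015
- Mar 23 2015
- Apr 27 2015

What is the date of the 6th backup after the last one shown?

Oct 26 2015

These are Mondays at 28- or 35-day spacing (28, 35, 28, 28, 35).
The pattern: 4th Monday of the month.
4th Monday of May 2015: May 25 2015.
June 2015 — 4th Monday is Jun 22 2015.
4th Monday of July 2015: Jul 27 2015.
4th Monday of August 2015: Aug 24 2015.
4th Monday of September 2015: Sep 28 2015.
4th Monday of October 2015: Oct 26 2015.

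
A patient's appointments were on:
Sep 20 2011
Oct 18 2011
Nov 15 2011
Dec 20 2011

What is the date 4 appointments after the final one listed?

Apr 17 2012

These are Tuesdays at 28- or 35-day spacing (28, 28, 35).
The pattern: 3rd Tuesday of the month.
January 2012 — 3rd Tuesday is Jan 17 2012.
February 2012 — 3rd Tuesday is Feb 21 2012.
March 2012 — 3rd Tuesday is Mar 20 2012.
3rd Tuesday of April 2012: Apr 17 2012.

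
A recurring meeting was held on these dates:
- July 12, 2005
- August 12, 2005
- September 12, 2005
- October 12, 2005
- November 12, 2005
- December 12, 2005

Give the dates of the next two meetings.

Gaps: 31, 31, 30, 31, 30 days — not constant. Every event is on the 12th of the month.
Pattern: the 12th of each month.
Next: January 2006 → January 12, 2006.
Next: February 2006 → February 12, 2006.

January 12, 2006; February 12, 2006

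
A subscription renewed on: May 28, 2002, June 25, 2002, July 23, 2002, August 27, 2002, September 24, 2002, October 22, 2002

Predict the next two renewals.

All dates are Tuesdays, 28, 28, 35, 28, 28 days apart.
Specifically, the 4th Tuesday of each month.
November 2002 — 4th Tuesday is November 26, 2002.
December 2002 — 4th Tuesday is December 24, 2002.

November 26, 2002; December 24, 2002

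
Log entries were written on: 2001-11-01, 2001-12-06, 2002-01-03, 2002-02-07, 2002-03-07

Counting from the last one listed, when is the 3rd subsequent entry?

2002-06-06

These are Thursdays at 28- or 35-day spacing (35, 28, 35, 28).
The pattern: 1st Thursday of the month.
1st Thursday of April 2002: 2002-04-04.
May 2002 — 1st Thursday is 2002-05-02.
June 2002 — 1st Thursday is 2002-06-06.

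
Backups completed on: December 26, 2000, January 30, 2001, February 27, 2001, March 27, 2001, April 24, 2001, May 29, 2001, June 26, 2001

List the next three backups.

These are Tuesdays with 35, 28, 28, 28, 35, 28-day gaps.
Each is the final Tuesday of its month — January 30, 2001 is past the 28th, so '4th Tuesday' doesn't fit.
Last Tuesday of July 2001: July 31, 2001.
August 2001 ends with Tuesday August 28, 2001.
Last Tuesday of September 2001: September 25, 2001.

July 31, 2001; August 28, 2001; September 25, 2001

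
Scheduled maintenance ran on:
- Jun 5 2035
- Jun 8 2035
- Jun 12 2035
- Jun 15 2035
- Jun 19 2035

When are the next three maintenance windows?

Gaps: 3, 4, 3, 4 days — not constant, but cyclic with period 2.
The events fall on every Tuesday and Friday.
Next Friday: Jun 22 2035.
The following Tuesday is Jun 26 2035.
Next Friday: Jun 29 2035.

Jun 22 2035, Jun 26 2035, Jun 29 2035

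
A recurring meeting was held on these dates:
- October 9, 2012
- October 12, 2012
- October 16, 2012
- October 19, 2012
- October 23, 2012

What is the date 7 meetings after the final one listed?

November 16, 2012

The gap pattern 3, 4, 3, 4 repeats every 2 events.
These are the Tuesdays and Fridays of each week.
Next Friday: October 26, 2012.
The following Tuesday is October 30, 2012.
Next Friday: November 2, 2012.
The following Tuesday is November 6, 2012.
Next Friday: November 9, 2012.
The following Tuesday is November 13, 2012.
The following Friday is November 16, 2012.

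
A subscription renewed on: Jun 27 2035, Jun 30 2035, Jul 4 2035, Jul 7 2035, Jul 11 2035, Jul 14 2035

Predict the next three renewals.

The gap pattern 3, 4, 3, 4, 3 repeats every 2 events.
These are the Wednesdays and Saturdays of each week.
Next Wednesday: Jul 18 2035.
Next Saturday: Jul 21 2035.
Next Wednesday: Jul 25 2035.

Jul 18 2035, Jul 21 2035, Jul 25 2035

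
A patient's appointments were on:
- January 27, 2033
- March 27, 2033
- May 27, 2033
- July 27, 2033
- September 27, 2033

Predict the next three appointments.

Gaps: 59, 61, 61, 62 days — not constant. Every event is on the 27th of the month.
Pattern: the 27th of every 2 months.
November 2033: November 27, 2033.
Next: January 2034 → January 27, 2034.
March 2034: March 27, 2034.

November 27, 2033; January 27, 2034; March 27, 2034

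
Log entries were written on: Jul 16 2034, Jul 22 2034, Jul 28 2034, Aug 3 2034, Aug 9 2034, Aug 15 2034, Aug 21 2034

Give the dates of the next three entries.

Every event comes 6 days after the last (6, 6, 6, 6, 6, 6).
Aug 21 2034 + 6 days = Aug 27 2034.
Aug 27 2034 + 6 days = Sep 2 2034.
Sep 2 2034 + 6 days = Sep 8 2034.

Aug 27 2034, Sep 2 2034, Sep 8 2034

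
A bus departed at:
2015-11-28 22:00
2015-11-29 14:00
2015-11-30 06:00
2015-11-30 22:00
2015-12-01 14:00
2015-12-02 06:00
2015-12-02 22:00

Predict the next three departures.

2015-12-03 14:00, 2015-12-04 06:00, 2015-12-04 22:00

Spacing: 16, 16, 16, 16, 16, 16 h — constant 16 h.
2015-12-02 22:00 + 16 h = 2015-12-03 14:00.
2015-12-03 14:00 + 16 h = 2015-12-04 06:00.
2015-12-04 06:00 + 16 h = 2015-12-04 22:00.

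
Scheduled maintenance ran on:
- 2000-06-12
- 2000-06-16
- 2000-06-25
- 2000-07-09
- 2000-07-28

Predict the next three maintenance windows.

The spacing grows by 5 each time: 4, 9, 14, 19 days.
Next gap: 24 days. 2000-07-28 + 24 days = 2000-08-21.
Next gap: 29 days. 2000-08-21 + 29 days = 2000-09-19.
Next gap: 34 days. 2000-09-19 + 34 days = 2000-10-23.

2000-08-21, 2000-09-19, 2000-10-23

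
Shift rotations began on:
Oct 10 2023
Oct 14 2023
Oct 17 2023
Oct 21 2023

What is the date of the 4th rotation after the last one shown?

Every event lands on a Tuesday or Saturday (gaps cycle 4, 3, 4).
So the schedule is: every Tuesday and Saturday.
The following Tuesday is Oct 24 2023.
The following Saturday is Oct 28 2023.
The following Tuesday is Oct 31 2023.
Next Saturday: Nov 4 2023.

Nov 4 2023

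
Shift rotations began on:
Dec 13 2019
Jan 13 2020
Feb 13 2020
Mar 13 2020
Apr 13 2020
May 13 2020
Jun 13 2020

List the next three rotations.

Jul 13 2020, Aug 13 2020, Sep 13 2020

Each date is the 13th; the gaps (31, 31, 29, 31, 30, 31) track the month lengths.
The rule is the 13th of each month.
Next: July 2020 → Jul 13 2020.
Next: August 2020 → Aug 13 2020.
September 2020: Sep 13 2020.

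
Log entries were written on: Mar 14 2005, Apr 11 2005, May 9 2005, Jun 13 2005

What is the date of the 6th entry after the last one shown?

All dates are Mondays, 28, 28, 35 days apart.
Specifically, the 2nd Monday of each month.
July 2005 — 2nd Monday is Jul 11 2005.
2nd Monday of August 2005: Aug 8 2005.
2nd Monday of September 2005: Sep 12 2005.
October 2005 — 2nd Monday is Oct 10 2005.
2nd Monday of November 2005: Nov 14 2005.
2nd Monday of December 2005: Dec 12 2005.

Dec 12 2005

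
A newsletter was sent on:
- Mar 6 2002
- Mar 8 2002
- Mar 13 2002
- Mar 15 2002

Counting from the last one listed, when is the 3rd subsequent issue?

Mar 27 2002

Every event lands on a Wednesday or Friday (gaps cycle 2, 5, 2).
So the schedule is: every Wednesday and Friday.
The following Wednesday is Mar 20 2002.
Next Friday: Mar 22 2002.
Next Wednesday: Mar 27 2002.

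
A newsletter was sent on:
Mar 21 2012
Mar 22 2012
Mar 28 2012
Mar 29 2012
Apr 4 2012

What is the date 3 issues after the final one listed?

The gap pattern 1, 6, 1, 6 repeats every 2 events.
These are the Wednesdays and Thursdays of each week.
The following Thursday is Apr 5 2012.
The following Wednesday is Apr 11 2012.
Next Thursday: Apr 12 2012.

Apr 12 2012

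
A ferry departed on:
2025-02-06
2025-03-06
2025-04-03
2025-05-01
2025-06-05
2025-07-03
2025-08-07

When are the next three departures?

2025-09-04, 2025-10-02, 2025-11-06

All dates are Thursdays, 28, 28, 28, 35, 28, 35 days apart.
Specifically, the 1st Thursday of each month.
1st Thursday of September 2025: 2025-09-04.
1st Thursday of October 2025: 2025-10-02.
November 2025 — 1st Thursday is 2025-11-06.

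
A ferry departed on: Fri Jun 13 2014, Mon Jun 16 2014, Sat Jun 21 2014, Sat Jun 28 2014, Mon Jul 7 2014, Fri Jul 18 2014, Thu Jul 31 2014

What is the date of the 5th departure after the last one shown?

Gaps: 3, 5, 7, 9, 11, 13 days — each gap is 2 larger than the previous one.
Next gap: 15 days. Thu Jul 31 2014 + 15 days = Fri Aug 15 2014.
Next gap: 17 days. Fri Aug 15 2014 + 17 days = Mon Sep 1 2014.
Next gap: 19 days. Mon Sep 1 2014 + 19 days = Sat Sep 20 2014.
Next gap: 21 days. Sat Sep 20 2014 + 21 days = Sat Oct 11 2014.
Next gap: 23 days. Sat Oct 11 2014 + 23 days = Mon Nov 3 2014.

Mon Nov 3 2014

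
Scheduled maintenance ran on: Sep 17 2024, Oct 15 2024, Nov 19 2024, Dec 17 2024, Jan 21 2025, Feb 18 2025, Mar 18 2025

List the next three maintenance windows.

These are Tuesdays at 28- or 35-day spacing (28, 35, 28, 35, 28, 28).
The pattern: 3rd Tuesday of the month.
3rd Tuesday of April 2025: Apr 15 2025.
May 2025 — 3rd Tuesday is May 20 2025.
3rd Tuesday of June 2025: Jun 17 2025.

Apr 15 2025, May 20 2025, Jun 17 2025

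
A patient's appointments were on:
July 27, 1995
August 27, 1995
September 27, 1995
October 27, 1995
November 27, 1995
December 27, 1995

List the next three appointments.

January 27, 1996; February 27, 1996; March 27, 1996

The day-of-month is always 27 (31, 31, 30, 31, 30 days between events).
So this recurs on the 27th of each month.
January 1996: January 27, 1996.
Next: February 1996 → February 27, 1996.
March 1996: March 27, 1996.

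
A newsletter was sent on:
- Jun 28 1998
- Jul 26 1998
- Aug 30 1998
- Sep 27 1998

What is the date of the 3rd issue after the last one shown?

All Sundays; the gaps (28, 35, 28) vary with month length.
This is the last Sunday of each month.
Last Sunday of October 1998: Oct 25 1998.
Last Sunday of November 1998: Nov 29 1998.
December 1998 ends with Sunday Dec 27 1998.

Dec 27 1998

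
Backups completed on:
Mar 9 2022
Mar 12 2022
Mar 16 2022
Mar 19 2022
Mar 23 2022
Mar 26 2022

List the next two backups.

Every event lands on a Wednesday or Saturday (gaps cycle 3, 4, 3, 4, 3).
So the schedule is: every Wednesday and Saturday.
The following Wednesday is Mar 30 2022.
The following Saturday is Apr 2 2022.

Mar 30 2022, Apr 2 2022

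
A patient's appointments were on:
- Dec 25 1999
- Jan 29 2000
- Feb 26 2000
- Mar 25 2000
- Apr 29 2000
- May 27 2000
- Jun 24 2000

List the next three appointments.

All Saturdays; the gaps (35, 28, 28, 35, 28, 28) vary with month length.
This is the last Saturday of each month.
Last Saturday of July 2000: Jul 29 2000.
Last Saturday of August 2000: Aug 26 2000.
Last Saturday of September 2000: Sep 30 2000.

Jul 29 2000, Aug 26 2000, Sep 30 2000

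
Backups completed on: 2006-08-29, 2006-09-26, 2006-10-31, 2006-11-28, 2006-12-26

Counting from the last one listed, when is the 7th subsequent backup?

Every date is a Tuesday; gaps 28, 35, 28, 28 days.
Each is the last Tuesday of its month (at least one falls on the 29th or later, ruling out '4th Tuesday').
Last Tuesday of January 2007: 2007-01-30.
February 2007 ends with Tuesday 2007-02-27.
March 2007 ends with Tuesday 2007-03-27.
Last Tuesday of April 2007: 2007-04-24.
Last Tuesday of May 2007: 2007-05-29.
Last Tuesday of June 2007: 2007-06-26.
July 2007 ends with Tuesday 2007-07-31.

2007-07-31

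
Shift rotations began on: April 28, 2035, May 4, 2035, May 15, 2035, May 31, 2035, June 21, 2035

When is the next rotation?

July 17, 2035

Gaps: 6, 11, 16, 21 days — each gap is 5 larger than the previous one.
Next gap: 26 days. June 21, 2035 + 26 days = July 17, 2035.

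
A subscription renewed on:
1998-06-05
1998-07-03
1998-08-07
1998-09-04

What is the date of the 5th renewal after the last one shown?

These are Fridays at 28- or 35-day spacing (28, 35, 28).
The pattern: 1st Friday of the month.
October 1998 — 1st Friday is 1998-10-02.
1st Friday of November 1998: 1998-11-06.
December 1998 — 1st Friday is 1998-12-04.
January 1999 — 1st Friday is 1999-01-01.
1st Friday of February 1999: 1999-02-05.

1999-02-05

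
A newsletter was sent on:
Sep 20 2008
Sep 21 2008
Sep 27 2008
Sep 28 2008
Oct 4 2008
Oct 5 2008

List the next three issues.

Gaps: 1, 6, 1, 6, 1 days — not constant, but cyclic with period 2.
The events fall on every Saturday and Sunday.
Next Saturday: Oct 11 2008.
The following Sunday is Oct 12 2008.
Next Saturday: Oct 18 2008.

Oct 11 2008, Oct 12 2008, Oct 18 2008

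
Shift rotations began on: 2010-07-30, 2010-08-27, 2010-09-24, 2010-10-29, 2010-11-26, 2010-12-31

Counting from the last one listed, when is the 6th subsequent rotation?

Every date is a Friday; gaps 28, 28, 35, 28, 35 days.
Each is the last Friday of its month (at least one falls on the 29th or later, ruling out '4th Friday').
Last Friday of January 2011: 2011-01-28.
Last Friday of February 2011: 2011-02-25.
Last Friday of March 2011: 2011-03-25.
Last Friday of April 2011: 2011-04-29.
Last Friday of May 2011: 2011-05-27.
June 2011 ends with Friday 2011-06-24.

2011-06-24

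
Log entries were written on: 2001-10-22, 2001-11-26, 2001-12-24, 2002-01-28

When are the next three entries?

2002-02-25, 2002-03-25, 2002-04-22

These are Mondays at 28- or 35-day spacing (35, 28, 35).
The pattern: 4th Monday of the month.
4th Monday of February 2002: 2002-02-25.
March 2002 — 4th Monday is 2002-03-25.
4th Monday of April 2002: 2002-04-22.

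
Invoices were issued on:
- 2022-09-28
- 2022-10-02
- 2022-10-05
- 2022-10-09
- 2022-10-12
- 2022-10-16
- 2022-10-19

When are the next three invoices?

2022-10-23, 2022-10-26, 2022-10-30

Every event lands on a Wednesday or Sunday (gaps cycle 4, 3, 4, 3, 4, 3).
So the schedule is: every Wednesday and Sunday.
Next Sunday: 2022-10-23.
The following Wednesday is 2022-10-26.
The following Sunday is 2022-10-30.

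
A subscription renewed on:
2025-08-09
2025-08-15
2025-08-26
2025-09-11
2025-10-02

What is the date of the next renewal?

The spacing grows by 5 each time: 6, 11, 16, 21 days.
Next gap: 26 days. 2025-10-02 + 26 days = 2025-10-28.

2025-10-28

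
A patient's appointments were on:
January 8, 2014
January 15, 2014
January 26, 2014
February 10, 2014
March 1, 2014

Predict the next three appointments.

Intervals are 7, 11, 15, 19 days — an arithmetic progression with common difference 4.
Next gap: 23 days. March 1, 2014 + 23 days = March 24, 2014.
Next gap: 27 days. March 24, 2014 + 27 days = April 20, 2014.
Next gap: 31 days. April 20, 2014 + 31 days = May 21, 2014.

March 24, 2014; April 20, 2014; May 21, 2014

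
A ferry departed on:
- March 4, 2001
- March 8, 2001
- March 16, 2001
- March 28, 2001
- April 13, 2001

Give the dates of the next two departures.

Intervals are 4, 8, 12, 16 days — an arithmetic progression with common difference 4.
Next gap: 20 days. April 13, 2001 + 20 days = May 3, 2001.
Next gap: 24 days. May 3, 2001 + 24 days = May 27, 2001.

May 3, 2001; May 27, 2001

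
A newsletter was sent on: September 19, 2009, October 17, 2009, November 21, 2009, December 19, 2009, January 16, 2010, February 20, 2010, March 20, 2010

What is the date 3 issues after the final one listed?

June 19, 2010

All dates are Saturdays, 28, 35, 28, 28, 35, 28 days apart.
Specifically, the 3rd Saturday of each month.
April 2010 — 3rd Saturday is April 17, 2010.
3rd Saturday of May 2010: May 15, 2010.
3rd Saturday of June 2010: June 19, 2010.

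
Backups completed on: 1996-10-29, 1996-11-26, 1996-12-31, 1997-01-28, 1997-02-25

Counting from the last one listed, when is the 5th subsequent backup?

Every date is a Tuesday; gaps 28, 35, 28, 28 days.
Each is the last Tuesday of its month (at least one falls on the 29th or later, ruling out '4th Tuesday').
March 1997 ends with Tuesday 1997-03-25.
Last Tuesday of April 1997: 1997-04-29.
May 1997 ends with Tuesday 1997-05-27.
June 1997 ends with Tuesday 1997-06-24.
Last Tuesday of July 1997: 1997-07-29.

1997-07-29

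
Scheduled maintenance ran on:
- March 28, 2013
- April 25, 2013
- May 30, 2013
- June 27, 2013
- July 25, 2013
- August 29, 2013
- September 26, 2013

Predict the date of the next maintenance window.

October 31, 2013

Every date is a Thursday; gaps 28, 35, 28, 28, 35, 28 days.
Each is the last Thursday of its month (at least one falls on the 29th or later, ruling out '4th Thursday').
Last Thursday of October 2013: October 31, 2013.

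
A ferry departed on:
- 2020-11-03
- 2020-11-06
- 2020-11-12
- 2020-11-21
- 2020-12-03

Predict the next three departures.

2020-12-18, 2021-01-05, 2021-01-26

The spacing grows by 3 each time: 3, 6, 9, 12 days.
Next gap: 15 days. 2020-12-03 + 15 days = 2020-12-18.
Next gap: 18 days. 2020-12-18 + 18 days = 2021-01-05.
Next gap: 21 days. 2021-01-05 + 21 days = 2021-01-26.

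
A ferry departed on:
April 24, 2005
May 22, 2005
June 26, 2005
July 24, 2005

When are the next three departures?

August 28, 2005; September 25, 2005; October 23, 2005

All dates are Sundays, 28, 35, 28 days apart.
Specifically, the 4th Sunday of each month.
4th Sunday of August 2005: August 28, 2005.
4th Sunday of September 2005: September 25, 2005.
4th Sunday of October 2005: October 23, 2005.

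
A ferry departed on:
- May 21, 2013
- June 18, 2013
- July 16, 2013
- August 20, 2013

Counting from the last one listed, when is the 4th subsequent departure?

All dates are Tuesdays, 28, 28, 35 days apart.
Specifically, the 3rd Tuesday of each month.
3rd Tuesday of September 2013: September 17, 2013.
October 2013 — 3rd Tuesday is October 15, 2013.
3rd Tuesday of November 2013: November 19, 2013.
3rd Tuesday of December 2013: December 17, 2013.

December 17, 2013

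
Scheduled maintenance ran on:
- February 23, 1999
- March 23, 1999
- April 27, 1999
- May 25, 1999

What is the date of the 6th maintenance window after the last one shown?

November 23, 1999

Gaps: 28, 35, 28 days — a mix of 28 and 35. Every date is a Tuesday.
Each is the 4th Tuesday of its month.
June 1999 — 4th Tuesday is June 22, 1999.
4th Tuesday of July 1999: July 27, 1999.
August 1999 — 4th Tuesday is August 24, 1999.
4th Tuesday of September 1999: September 28, 1999.
4th Tuesday of October 1999: October 26, 1999.
4th Tuesday of November 1999: November 23, 1999.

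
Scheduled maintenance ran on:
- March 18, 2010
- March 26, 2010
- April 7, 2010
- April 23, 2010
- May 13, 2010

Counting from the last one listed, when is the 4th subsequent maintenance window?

Gaps: 8, 12, 16, 20 days — each gap is 4 larger than the previous one.
Next gap: 24 days. May 13, 2010 + 24 days = June 6, 2010.
Next gap: 28 days. June 6, 2010 + 28 days = July 4, 2010.
Next gap: 32 days. July 4, 2010 + 32 days = August 5, 2010.
Next gap: 36 days. August 5, 2010 + 36 days = September 10, 2010.

September 10, 2010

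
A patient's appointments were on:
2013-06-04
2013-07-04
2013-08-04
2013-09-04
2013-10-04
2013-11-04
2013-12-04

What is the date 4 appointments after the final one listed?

Each date is the 4th; the gaps (30, 31, 31, 30, 31, 30) track the month lengths.
The rule is the 4th of each month.
January 2014: 2014-01-04.
February 2014: 2014-02-04.
March 2014: 2014-03-04.
Next: April 2014 → 2014-04-04.

2014-04-04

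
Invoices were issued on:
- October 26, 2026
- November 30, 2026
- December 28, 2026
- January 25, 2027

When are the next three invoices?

These are Mondays with 35, 28, 28-day gaps.
Each is the final Monday of its month — November 30, 2026 is past the 28th, so '4th Monday' doesn't fit.
Last Monday of February 2027: February 22, 2027.
March 2027 ends with Monday March 29, 2027.
April 2027 ends with Monday April 26, 2027.

February 22, 2027; March 29, 2027; April 26, 2027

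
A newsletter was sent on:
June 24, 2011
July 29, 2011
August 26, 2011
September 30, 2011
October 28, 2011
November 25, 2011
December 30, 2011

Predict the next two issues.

January 27, 2012; February 24, 2012

These are Fridays with 35, 28, 35, 28, 28, 35-day gaps.
Each is the final Friday of its month — July 29, 2011 is past the 28th, so '4th Friday' doesn't fit.
Last Friday of January 2012: January 27, 2012.
February 2012 ends with Friday February 24, 2012.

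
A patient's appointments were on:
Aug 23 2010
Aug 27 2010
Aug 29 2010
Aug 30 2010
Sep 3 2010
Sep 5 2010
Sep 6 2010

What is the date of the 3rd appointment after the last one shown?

Sep 13 2010

The gap pattern 4, 2, 1, 4, 2, 1 repeats every 3 events.
These are the Mondays, Fridays and Sundays of each week.
Next Friday: Sep 10 2010.
Next Sunday: Sep 12 2010.
The following Monday is Sep 13 2010.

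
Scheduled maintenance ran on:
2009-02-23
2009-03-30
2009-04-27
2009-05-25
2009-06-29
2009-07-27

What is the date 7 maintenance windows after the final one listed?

2010-02-22

Every date is a Monday; gaps 35, 28, 28, 35, 28 days.
Each is the last Monday of its month (at least one falls on the 29th or later, ruling out '4th Monday').
Last Monday of August 2009: 2009-08-31.
September 2009 ends with Monday 2009-09-28.
Last Monday of October 2009: 2009-10-26.
November 2009 ends with Monday 2009-11-30.
Last Monday of December 2009: 2009-12-28.
Last Monday of January 2010: 2010-01-25.
Last Monday of February 2010: 2010-02-22.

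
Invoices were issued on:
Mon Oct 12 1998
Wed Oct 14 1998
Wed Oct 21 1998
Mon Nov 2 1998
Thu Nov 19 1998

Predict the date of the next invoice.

Fri Dec 11 1998

The spacing grows by 5 each time: 2, 7, 12, 17 days.
Next gap: 22 days. Thu Nov 19 1998 + 22 days = Fri Dec 11 1998.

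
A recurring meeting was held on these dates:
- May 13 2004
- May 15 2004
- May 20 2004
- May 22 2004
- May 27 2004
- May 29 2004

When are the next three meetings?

Every event lands on a Thursday or Saturday (gaps cycle 2, 5, 2, 5, 2).
So the schedule is: every Thursday and Saturday.
Next Thursday: Jun 3 2004.
The following Saturday is Jun 5 2004.
The following Thursday is Jun 10 2004.

Jun 3 2004, Jun 5 2004, Jun 10 2004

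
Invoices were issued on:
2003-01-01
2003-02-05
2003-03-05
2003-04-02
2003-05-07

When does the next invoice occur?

All dates are Wednesdays, 35, 28, 28, 35 days apart.
Specifically, the 1st Wednesday of each month.
1st Wednesday of June 2003: 2003-06-04.

2003-06-04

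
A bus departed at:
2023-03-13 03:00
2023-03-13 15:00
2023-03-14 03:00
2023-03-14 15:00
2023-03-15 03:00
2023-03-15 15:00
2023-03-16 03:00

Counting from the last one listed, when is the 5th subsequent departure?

Spacing: 12, 12, 12, 12, 12, 12 h — constant 12 h.
2023-03-16 03:00 + 12 h = 2023-03-16 15:00.
2023-03-16 15:00 + 12 h = 2023-03-17 03:00.
2023-03-17 03:00 + 12 h = 2023-03-17 15:00.
2023-03-17 15:00 + 12 h = 2023-03-18 03:00.
2023-03-18 03:00 + 12 h = 2023-03-18 15:00.

2023-03-18 15:00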